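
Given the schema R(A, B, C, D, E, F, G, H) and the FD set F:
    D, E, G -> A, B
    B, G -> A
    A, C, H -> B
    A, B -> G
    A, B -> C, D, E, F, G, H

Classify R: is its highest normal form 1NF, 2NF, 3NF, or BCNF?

Candidate keys: {A, B}, {A, C, H}, {B, G}, {D, E, G}. Prime attributes: {A, B, C, D, E, G, H}.
The left-hand side of every FD is a superkey, so BCNF is satisfied.

BCNF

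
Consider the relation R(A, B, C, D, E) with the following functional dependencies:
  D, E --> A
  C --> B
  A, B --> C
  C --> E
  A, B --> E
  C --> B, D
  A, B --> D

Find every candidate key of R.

{C}⁺ = {A, B, C, D, E}, which is every attribute, so {C} is a candidate key.
{A, B}⁺ = {A, B, C, D, E}, which is every attribute, so {A, B} is a candidate key.
{B, D, E}⁺ = {A, B, C, D, E}, which is every attribute, so {B, D, E} is a candidate key.
Any other superkey properly contains one of these, so there are no further candidate keys.

{A, B}, {B, D, E}, {C}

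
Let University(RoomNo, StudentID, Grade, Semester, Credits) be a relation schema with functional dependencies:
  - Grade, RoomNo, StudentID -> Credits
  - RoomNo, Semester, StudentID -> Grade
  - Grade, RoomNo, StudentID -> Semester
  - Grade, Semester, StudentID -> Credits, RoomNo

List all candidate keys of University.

No FD produces {StudentID}, so it must be in every candidate key.
{Grade, RoomNo, StudentID}⁺ = {Credits, Grade, RoomNo, Semester, StudentID} — all of the relation — so {Grade, RoomNo, StudentID} is a candidate key.
{Grade, Semester, StudentID}⁺ = {Credits, Grade, RoomNo, Semester, StudentID} — all of the relation — so {Grade, Semester, StudentID} is a candidate key.
{RoomNo, Semester, StudentID}⁺ = {Credits, Grade, RoomNo, Semester, StudentID} — all of the relation — so {RoomNo, Semester, StudentID} is a candidate key.
No proper subset of any of these is a key, and no other minimal superkey exists.

{Grade, RoomNo, StudentID}, {Grade, Semester, StudentID}, {RoomNo, Semester, StudentID}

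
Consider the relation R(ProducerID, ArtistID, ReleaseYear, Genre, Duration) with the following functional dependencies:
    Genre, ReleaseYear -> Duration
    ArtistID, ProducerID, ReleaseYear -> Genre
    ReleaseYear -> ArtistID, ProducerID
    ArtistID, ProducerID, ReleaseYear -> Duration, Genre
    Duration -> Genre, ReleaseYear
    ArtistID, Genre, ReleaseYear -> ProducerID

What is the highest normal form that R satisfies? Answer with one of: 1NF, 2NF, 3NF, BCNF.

BCNF

Candidate keys: {Duration}, {ReleaseYear}. Prime attributes: {Duration, ReleaseYear}.
The left-hand side of every FD is a superkey, so BCNF is satisfied.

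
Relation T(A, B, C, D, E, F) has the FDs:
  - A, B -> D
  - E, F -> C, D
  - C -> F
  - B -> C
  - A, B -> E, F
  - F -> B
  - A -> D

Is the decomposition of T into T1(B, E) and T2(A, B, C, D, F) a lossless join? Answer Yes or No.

No

Common attributes: {B}; their closure is {B, C, F}.
The closure covers neither T1 nor T2 entirely; the join is not lossless.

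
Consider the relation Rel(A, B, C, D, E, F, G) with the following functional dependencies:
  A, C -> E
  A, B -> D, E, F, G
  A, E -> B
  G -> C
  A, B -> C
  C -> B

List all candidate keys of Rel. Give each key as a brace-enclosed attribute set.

{A} never appears on the right of any FD, so every key must include it.
Closure of {A, B} is {A, B, C, D, E, F, G}, the whole schema; {A, B} is a candidate key.
Closure of {A, C} is {A, B, C, D, E, F, G}, the whole schema; {A, C} is a candidate key.
Closure of {A, E} is {A, B, C, D, E, F, G}, the whole schema; {A, E} is a candidate key.
Closure of {A, G} is {A, B, C, D, E, F, G}, the whole schema; {A, G} is a candidate key.
No proper subset of any of these is a key, and no other minimal superkey exists.

{A, B}, {A, C}, {A, E}, {A, G}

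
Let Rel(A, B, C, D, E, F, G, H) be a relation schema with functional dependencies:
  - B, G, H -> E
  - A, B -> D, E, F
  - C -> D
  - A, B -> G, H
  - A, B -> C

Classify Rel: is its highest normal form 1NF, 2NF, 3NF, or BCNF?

2NF

Candidate key: {A, B}. Prime attributes: {A, B}.
For B, G, H -> E we have {B, G, H}⁺ = {B, E, G, H}; {B, G, H} is not a superkey, so BCNF fails.
B, G, H -> E has non-prime {E} on the right and a non-superkey on the left, so 3NF fails.
Checking every proper subset of each key, none determines a non-prime attribute — 2NF is satisfied.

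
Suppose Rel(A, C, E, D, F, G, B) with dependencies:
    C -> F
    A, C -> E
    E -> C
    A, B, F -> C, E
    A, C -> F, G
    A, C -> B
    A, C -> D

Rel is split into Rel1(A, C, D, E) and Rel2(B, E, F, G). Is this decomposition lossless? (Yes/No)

No

The shared attributes are {E} and {E}⁺ = {C, E, F}.
Neither Rel1 nor Rel2 is contained in that closure, so the decomposition is lossy.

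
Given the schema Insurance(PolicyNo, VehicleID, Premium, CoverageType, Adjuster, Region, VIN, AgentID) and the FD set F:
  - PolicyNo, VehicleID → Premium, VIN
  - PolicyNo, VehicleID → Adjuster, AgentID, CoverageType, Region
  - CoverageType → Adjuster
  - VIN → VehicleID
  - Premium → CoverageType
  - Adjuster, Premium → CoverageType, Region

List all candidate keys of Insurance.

Attributes never on any right-hand side: {PolicyNo} — every candidate key must contain it.
{PolicyNo, VIN} is a candidate key since {PolicyNo, VIN}⁺ = {Adjuster, AgentID, CoverageType, PolicyNo, Premium, Region, VIN, VehicleID} covers every attribute.
{PolicyNo, VehicleID} is a candidate key since {PolicyNo, VehicleID}⁺ = {Adjuster, AgentID, CoverageType, PolicyNo, Premium, Region, VIN, VehicleID} covers every attribute.
No proper subset of any of these is a key, and no other minimal superkey exists.

{PolicyNo, VIN}, {PolicyNo, VehicleID}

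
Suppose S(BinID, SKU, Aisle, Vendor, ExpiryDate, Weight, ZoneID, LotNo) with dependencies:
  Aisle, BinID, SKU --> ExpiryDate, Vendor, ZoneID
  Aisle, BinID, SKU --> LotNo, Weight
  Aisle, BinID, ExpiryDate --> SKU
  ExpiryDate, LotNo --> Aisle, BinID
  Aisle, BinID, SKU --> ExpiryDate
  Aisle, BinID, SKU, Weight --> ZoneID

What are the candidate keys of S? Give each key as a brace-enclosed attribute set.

{ExpiryDate, LotNo}⁺ = {Aisle, BinID, ExpiryDate, LotNo, SKU, Vendor, Weight, ZoneID} — all of the relation — so {ExpiryDate, LotNo} is a candidate key.
{Aisle, BinID, ExpiryDate}⁺ = {Aisle, BinID, ExpiryDate, LotNo, SKU, Vendor, Weight, ZoneID} — all of the relation — so {Aisle, BinID, ExpiryDate} is a candidate key.
{Aisle, BinID, SKU}⁺ = {Aisle, BinID, ExpiryDate, LotNo, SKU, Vendor, Weight, ZoneID} — all of the relation — so {Aisle, BinID, SKU} is a candidate key.
Any other superkey properly contains one of these, so there are no further candidate keys.

{Aisle, BinID, ExpiryDate}, {Aisle, BinID, SKU}, {ExpiryDate, LotNo}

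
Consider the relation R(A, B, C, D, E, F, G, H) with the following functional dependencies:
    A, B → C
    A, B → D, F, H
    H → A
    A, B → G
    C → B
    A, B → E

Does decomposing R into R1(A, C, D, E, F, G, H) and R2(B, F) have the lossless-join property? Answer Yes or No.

No

Common attributes: {F}; their closure is {F}.
The closure covers neither R1 nor R2 entirely; the join is not lossless.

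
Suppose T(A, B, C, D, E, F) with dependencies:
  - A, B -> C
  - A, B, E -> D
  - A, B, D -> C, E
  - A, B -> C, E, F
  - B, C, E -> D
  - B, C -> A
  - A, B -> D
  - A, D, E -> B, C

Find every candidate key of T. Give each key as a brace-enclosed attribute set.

{A, B}, {A, D, E}, {B, C}

{A, B}⁺ = {A, B, C, D, E, F} — all of the relation — so {A, B} is a candidate key.
{B, C}⁺ = {A, B, C, D, E, F} — all of the relation — so {B, C} is a candidate key.
{A, D, E}⁺ = {A, B, C, D, E, F} — all of the relation — so {A, D, E} is a candidate key.
No proper subset of any of these is a key, and no other minimal superkey exists.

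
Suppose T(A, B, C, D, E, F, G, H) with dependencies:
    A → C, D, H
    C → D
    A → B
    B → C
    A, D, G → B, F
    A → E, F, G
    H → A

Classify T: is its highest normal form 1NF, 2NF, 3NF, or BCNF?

Candidate keys: {A}, {H}. Prime attributes: {A, H}.
C → D breaks BCNF: {C}⁺ = {C, D}, so {C} is not a superkey.
C → D determines the non-prime attribute {D} from a non-superkey — 3NF is violated.
With only single-attribute keys there can be no partial dependency, so 2NF holds.

2NF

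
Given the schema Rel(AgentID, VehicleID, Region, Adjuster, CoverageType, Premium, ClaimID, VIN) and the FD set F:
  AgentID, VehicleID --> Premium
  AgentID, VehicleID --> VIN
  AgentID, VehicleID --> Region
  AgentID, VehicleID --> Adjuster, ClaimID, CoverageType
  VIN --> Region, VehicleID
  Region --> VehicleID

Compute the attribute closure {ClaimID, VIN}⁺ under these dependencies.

{ClaimID, Region, VIN, VehicleID}

Start with {ClaimID, VIN}.
VIN --> Region, VehicleID applies; add {Region, VehicleID} → now {ClaimID, Region, VIN, VehicleID}.
No further FD applies.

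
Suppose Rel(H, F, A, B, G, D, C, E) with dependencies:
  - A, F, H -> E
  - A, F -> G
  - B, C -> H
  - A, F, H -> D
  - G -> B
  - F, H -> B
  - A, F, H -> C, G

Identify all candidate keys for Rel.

{A, F} never appear on the right of any FD, so every key must include all of them.
{A, C, F}⁺ = {A, B, C, D, E, F, G, H} — all of the relation — so {A, C, F} is a candidate key.
{A, F, H}⁺ = {A, B, C, D, E, F, G, H} — all of the relation — so {A, F, H} is a candidate key.
These are minimal and exhaustive — every other superkey contains one of them.

{A, C, F}, {A, F, H}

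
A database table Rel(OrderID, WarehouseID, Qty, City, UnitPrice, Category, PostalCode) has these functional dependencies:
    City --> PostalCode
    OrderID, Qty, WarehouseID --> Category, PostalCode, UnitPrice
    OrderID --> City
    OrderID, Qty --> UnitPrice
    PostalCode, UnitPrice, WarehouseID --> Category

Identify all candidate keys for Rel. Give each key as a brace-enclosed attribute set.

{OrderID, Qty, WarehouseID}

Attributes never on any right-hand side: {OrderID, Qty, WarehouseID} — every candidate key must contain all of them.
Closure of {OrderID, Qty, WarehouseID} is {Category, City, OrderID, PostalCode, Qty, UnitPrice, WarehouseID}, the whole schema; {OrderID, Qty, WarehouseID} is a candidate key.
No other minimal set has full closure, so this is the only candidate key.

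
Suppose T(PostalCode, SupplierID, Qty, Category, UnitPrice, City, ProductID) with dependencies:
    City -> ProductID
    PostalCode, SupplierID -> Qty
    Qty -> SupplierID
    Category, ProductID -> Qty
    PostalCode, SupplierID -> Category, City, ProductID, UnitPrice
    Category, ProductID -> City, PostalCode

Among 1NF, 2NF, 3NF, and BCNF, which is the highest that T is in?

3NF

Candidate keys: {Category, City}, {Category, ProductID}, {PostalCode, Qty}, {PostalCode, SupplierID}. Prime attributes: {Category, City, PostalCode, ProductID, Qty, SupplierID}.
City -> ProductID breaks BCNF: {City}⁺ = {City, ProductID}, so {City} is not a superkey.
Since {ProductID} ⊆ prime attributes and every other non-superkey FD also has a prime right side, the schema is in 3NF.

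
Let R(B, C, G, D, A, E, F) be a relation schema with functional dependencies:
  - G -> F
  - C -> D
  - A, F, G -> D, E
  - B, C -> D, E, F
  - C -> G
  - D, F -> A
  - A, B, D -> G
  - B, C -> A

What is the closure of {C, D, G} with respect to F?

Start with {C, D, G}.
G -> F applies; add {F} → now {C, D, F, G}.
D, F -> A applies; add {A} → now {A, C, D, F, G}.
A, F, G -> D, E applies; add {E} → now {A, C, D, E, F, G}.
No further FD applies.

{A, C, D, E, F, G}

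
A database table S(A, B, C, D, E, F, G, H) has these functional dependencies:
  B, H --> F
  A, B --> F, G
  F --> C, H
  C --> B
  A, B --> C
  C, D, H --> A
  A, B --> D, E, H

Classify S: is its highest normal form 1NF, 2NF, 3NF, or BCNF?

3NF

Candidate keys: {A, B}, {A, C}, {A, F}, {B, D, H}, {C, D, H}, {D, F}. Prime attributes: {A, B, C, D, F, H}.
B, H --> F breaks BCNF: {B, H}⁺ = {B, C, F, H}, so {B, H} is not a superkey.
Its right-hand attributes {F} are all prime, as are those of every other non-superkey FD — the relation is in 3NF.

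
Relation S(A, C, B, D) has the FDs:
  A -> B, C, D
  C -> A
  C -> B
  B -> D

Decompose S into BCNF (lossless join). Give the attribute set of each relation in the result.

{A, B, C}; {B, D}

Candidate keys of the original relation: {A}, {C}.
{A, B, C, D}: {B} determines {B, D} here but is not a superkey — split on B -> D, giving {B, D} and {A, B, C}.
{B, D} has no BCNF violation.
{A, B, C} has no BCNF violation.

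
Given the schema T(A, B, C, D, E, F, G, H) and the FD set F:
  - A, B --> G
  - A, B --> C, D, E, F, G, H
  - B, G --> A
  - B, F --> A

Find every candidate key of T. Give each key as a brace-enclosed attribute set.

{A, B}, {B, F}, {B, G}

Attributes never on any right-hand side: {B} — every candidate key must contain it.
Closure of {A, B} is {A, B, C, D, E, F, G, H}, the whole schema; {A, B} is a candidate key.
Closure of {B, F} is {A, B, C, D, E, F, G, H}, the whole schema; {B, F} is a candidate key.
Closure of {B, G} is {A, B, C, D, E, F, G, H}, the whole schema; {B, G} is a candidate key.
Any other superkey properly contains one of these, so there are no further candidate keys.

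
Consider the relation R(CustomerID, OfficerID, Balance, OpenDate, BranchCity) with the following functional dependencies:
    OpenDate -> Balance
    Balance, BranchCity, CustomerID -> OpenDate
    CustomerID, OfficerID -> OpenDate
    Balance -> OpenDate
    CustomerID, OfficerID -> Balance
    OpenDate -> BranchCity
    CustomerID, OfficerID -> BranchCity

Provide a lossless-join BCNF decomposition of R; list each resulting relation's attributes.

{Balance, BranchCity, OpenDate}; {CustomerID, OfficerID, OpenDate}

Candidate key of the original relation: {CustomerID, OfficerID}.
In {Balance, BranchCity, CustomerID, OfficerID, OpenDate}, {OpenDate} is not a superkey ({OpenDate}⁺ restricted to this set is {Balance, BranchCity, OpenDate}), so split on OpenDate -> Balance, BranchCity into {Balance, BranchCity, OpenDate} and {CustomerID, OfficerID, OpenDate}.
{Balance, BranchCity, OpenDate}: every determinant is a superkey — BCNF.
{CustomerID, OfficerID, OpenDate}: every determinant is a superkey — BCNF.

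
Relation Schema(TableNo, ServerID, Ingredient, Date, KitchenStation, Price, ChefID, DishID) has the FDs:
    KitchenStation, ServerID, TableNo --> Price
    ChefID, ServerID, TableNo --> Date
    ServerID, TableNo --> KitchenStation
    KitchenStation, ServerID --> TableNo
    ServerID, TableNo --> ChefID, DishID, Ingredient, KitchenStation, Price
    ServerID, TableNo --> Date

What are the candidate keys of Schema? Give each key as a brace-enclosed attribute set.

{ServerID} never appears on the right of any FD, so every key must include it.
{KitchenStation, ServerID}⁺ = {ChefID, Date, DishID, Ingredient, KitchenStation, Price, ServerID, TableNo} — all of the relation — so {KitchenStation, ServerID} is a candidate key.
{ServerID, TableNo}⁺ = {ChefID, Date, DishID, Ingredient, KitchenStation, Price, ServerID, TableNo} — all of the relation — so {ServerID, TableNo} is a candidate key.
Any other superkey properly contains one of these, so there are no further candidate keys.

{KitchenStation, ServerID}, {ServerID, TableNo}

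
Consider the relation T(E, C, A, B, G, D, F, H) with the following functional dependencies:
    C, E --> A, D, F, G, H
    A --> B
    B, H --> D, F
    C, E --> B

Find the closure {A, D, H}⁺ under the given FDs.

{A, B, D, F, H}

Start with {A, D, H}.
A --> B applies; add {B} → now {A, B, D, H}.
B, H --> D, F applies; add {F} → now {A, B, D, F, H}.
No further FD applies.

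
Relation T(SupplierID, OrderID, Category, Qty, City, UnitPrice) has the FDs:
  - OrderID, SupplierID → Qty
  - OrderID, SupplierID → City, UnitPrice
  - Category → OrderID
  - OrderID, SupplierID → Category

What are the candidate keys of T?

{Category, SupplierID}, {OrderID, SupplierID}

{SupplierID} never appears on the right of any FD, so every key must include it.
{Category, SupplierID} is a candidate key since {Category, SupplierID}⁺ = {Category, City, OrderID, Qty, SupplierID, UnitPrice} covers every attribute.
{OrderID, SupplierID} is a candidate key since {OrderID, SupplierID}⁺ = {Category, City, OrderID, Qty, SupplierID, UnitPrice} covers every attribute.
These are minimal and exhaustive — every other superkey contains one of them.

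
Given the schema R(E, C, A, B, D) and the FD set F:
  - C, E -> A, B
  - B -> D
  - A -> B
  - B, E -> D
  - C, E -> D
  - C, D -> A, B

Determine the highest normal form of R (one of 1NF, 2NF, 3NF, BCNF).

Candidate key: {C, E}. Prime attributes: {C, E}.
B -> D breaks BCNF: {B}⁺ = {B, D}, so {B} is not a superkey.
B -> D determines the non-prime attribute {D} from a non-superkey — 3NF is violated.
Checking every proper subset of each key, none determines a non-prime attribute — 2NF is satisfied.

2NF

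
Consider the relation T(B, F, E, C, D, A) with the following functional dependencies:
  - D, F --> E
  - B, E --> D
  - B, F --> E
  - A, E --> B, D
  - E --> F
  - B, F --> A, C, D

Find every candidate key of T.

Closure of {A, E} is {A, B, C, D, E, F}, the whole schema; {A, E} is a candidate key.
Closure of {B, E} is {A, B, C, D, E, F}, the whole schema; {B, E} is a candidate key.
Closure of {B, F} is {A, B, C, D, E, F}, the whole schema; {B, F} is a candidate key.
Closure of {A, D, F} is {A, B, C, D, E, F}, the whole schema; {A, D, F} is a candidate key.
No proper subset of any of these is a key, and no other minimal superkey exists.

{A, D, F}, {A, E}, {B, E}, {B, F}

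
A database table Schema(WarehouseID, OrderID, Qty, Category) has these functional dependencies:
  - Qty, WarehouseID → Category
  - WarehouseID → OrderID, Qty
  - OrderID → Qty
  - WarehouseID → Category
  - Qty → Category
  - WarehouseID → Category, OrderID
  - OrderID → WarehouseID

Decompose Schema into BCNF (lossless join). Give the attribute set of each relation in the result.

{Category, Qty}; {OrderID, Qty, WarehouseID}

Candidate keys of the original relation: {OrderID}, {WarehouseID}.
{Category, OrderID, Qty, WarehouseID}: {Qty} determines {Category, Qty} here but is not a superkey — split on Qty → Category, giving {Category, Qty} and {OrderID, Qty, WarehouseID}.
{Category, Qty} is in BCNF.
{OrderID, Qty, WarehouseID} is in BCNF.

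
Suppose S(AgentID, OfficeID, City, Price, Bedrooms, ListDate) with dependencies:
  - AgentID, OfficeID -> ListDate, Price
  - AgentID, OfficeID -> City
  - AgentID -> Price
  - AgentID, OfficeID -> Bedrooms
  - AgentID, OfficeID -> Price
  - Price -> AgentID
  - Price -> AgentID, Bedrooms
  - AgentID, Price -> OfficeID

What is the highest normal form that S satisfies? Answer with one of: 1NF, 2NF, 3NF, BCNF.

BCNF

Candidate keys: {AgentID}, {Price}. Prime attributes: {AgentID, Price}.
Each dependency's left side is a superkey — BCNF holds.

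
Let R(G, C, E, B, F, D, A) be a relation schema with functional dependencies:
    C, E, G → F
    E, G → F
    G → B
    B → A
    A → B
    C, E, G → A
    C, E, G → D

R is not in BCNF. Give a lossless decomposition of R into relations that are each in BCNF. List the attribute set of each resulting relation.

{A, B}; {B, G}; {C, D, E, G}; {E, F, G}

Candidate key of the original relation: {C, E, G}.
In {A, B, C, D, E, F, G}, {E, G} is not a superkey ({E, G}⁺ restricted to this set is {A, B, E, F, G}), so split on E, G → A, B, F into {A, B, E, F, G} and {C, D, E, G}.
In {A, B, E, F, G}, {G} is not a superkey ({G}⁺ restricted to this set is {A, B, G}), so split on G → A, B into {A, B, G} and {E, F, G}.
In {A, B, G}, {B} is not a superkey ({B}⁺ restricted to this set is {A, B}), so split on B → A into {A, B} and {B, G}.
{A, B} is in BCNF.
{B, G} is in BCNF.
{E, F, G} is in BCNF.
{C, D, E, G} is in BCNF.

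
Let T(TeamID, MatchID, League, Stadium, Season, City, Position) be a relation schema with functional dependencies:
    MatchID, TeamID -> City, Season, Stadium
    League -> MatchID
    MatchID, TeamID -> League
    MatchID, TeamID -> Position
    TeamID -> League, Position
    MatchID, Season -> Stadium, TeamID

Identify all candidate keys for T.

{TeamID}⁺ = {City, League, MatchID, Position, Season, Stadium, TeamID}, which is every attribute, so {TeamID} is a candidate key.
{League, Season}⁺ = {City, League, MatchID, Position, Season, Stadium, TeamID}, which is every attribute, so {League, Season} is a candidate key.
{MatchID, Season}⁺ = {City, League, MatchID, Position, Season, Stadium, TeamID}, which is every attribute, so {MatchID, Season} is a candidate key.
These are minimal and exhaustive — every other superkey contains one of them.

{League, Season}, {MatchID, Season}, {TeamID}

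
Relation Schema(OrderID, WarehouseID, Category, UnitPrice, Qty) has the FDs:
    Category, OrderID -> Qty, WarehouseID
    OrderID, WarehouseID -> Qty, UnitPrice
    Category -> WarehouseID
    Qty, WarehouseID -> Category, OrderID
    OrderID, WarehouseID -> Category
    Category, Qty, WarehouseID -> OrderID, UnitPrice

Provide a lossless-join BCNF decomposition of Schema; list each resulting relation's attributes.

{Category, OrderID, Qty, UnitPrice}; {Category, WarehouseID}

Candidate keys of the original relation: {Category, OrderID}, {Category, Qty}, {OrderID, WarehouseID}, {Qty, WarehouseID}.
Within {Category, OrderID, Qty, UnitPrice, WarehouseID}: {Category}⁺ ∩ {Category, OrderID, Qty, UnitPrice, WarehouseID} = {Category, WarehouseID}, not the whole set, so Category -> WarehouseID violates BCNF; decompose into {Category, WarehouseID} and {Category, OrderID, Qty, UnitPrice}.
{Category, WarehouseID} is in BCNF.
{Category, OrderID, Qty, UnitPrice} is in BCNF.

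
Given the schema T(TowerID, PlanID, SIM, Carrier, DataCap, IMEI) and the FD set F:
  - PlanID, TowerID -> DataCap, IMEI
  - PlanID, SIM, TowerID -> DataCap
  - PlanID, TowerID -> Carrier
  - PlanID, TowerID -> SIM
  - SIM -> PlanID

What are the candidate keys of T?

Attributes never on any right-hand side: {TowerID} — every candidate key must contain it.
{PlanID, TowerID}⁺ = {Carrier, DataCap, IMEI, PlanID, SIM, TowerID}, which is every attribute, so {PlanID, TowerID} is a candidate key.
{SIM, TowerID}⁺ = {Carrier, DataCap, IMEI, PlanID, SIM, TowerID}, which is every attribute, so {SIM, TowerID} is a candidate key.
Any other superkey properly contains one of these, so there are no further candidate keys.

{PlanID, TowerID}, {SIM, TowerID}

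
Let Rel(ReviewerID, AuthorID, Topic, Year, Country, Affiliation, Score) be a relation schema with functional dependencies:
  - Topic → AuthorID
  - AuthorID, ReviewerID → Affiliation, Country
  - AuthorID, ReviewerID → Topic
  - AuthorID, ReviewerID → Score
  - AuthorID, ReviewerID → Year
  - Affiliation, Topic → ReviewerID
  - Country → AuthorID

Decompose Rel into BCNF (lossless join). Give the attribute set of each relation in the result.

Candidate keys of the original relation: {Affiliation, Topic}, {AuthorID, ReviewerID}, {Country, ReviewerID}, {ReviewerID, Topic}.
In {Affiliation, AuthorID, Country, ReviewerID, Score, Topic, Year}, {Topic} is not a superkey ({Topic}⁺ restricted to this set is {AuthorID, Topic}), so split on Topic → AuthorID into {AuthorID, Topic} and {Affiliation, Country, ReviewerID, Score, Topic, Year}.
{AuthorID, Topic} is in BCNF.
{Affiliation, Country, ReviewerID, Score, Topic, Year} is in BCNF.

{Affiliation, Country, ReviewerID, Score, Topic, Year}; {AuthorID, Topic}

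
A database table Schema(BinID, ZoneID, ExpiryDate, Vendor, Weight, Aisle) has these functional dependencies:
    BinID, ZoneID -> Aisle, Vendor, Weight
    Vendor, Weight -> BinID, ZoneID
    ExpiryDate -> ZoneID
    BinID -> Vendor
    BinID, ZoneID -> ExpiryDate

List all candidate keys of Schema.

{BinID, ExpiryDate}⁺ = {Aisle, BinID, ExpiryDate, Vendor, Weight, ZoneID} — all of the relation — so {BinID, ExpiryDate} is a candidate key.
{BinID, Weight}⁺ = {Aisle, BinID, ExpiryDate, Vendor, Weight, ZoneID} — all of the relation — so {BinID, Weight} is a candidate key.
{BinID, ZoneID}⁺ = {Aisle, BinID, ExpiryDate, Vendor, Weight, ZoneID} — all of the relation — so {BinID, ZoneID} is a candidate key.
{Vendor, Weight}⁺ = {Aisle, BinID, ExpiryDate, Vendor, Weight, ZoneID} — all of the relation — so {Vendor, Weight} is a candidate key.
No proper subset of any of these is a key, and no other minimal superkey exists.

{BinID, ExpiryDate}, {BinID, Weight}, {BinID, ZoneID}, {Vendor, Weight}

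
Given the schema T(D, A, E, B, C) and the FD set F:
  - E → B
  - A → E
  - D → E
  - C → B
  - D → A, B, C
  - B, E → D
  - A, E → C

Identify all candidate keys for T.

{A}, {D}, {E}

{A}⁺ = {A, B, C, D, E} — all of the relation — so {A} is a candidate key.
{D}⁺ = {A, B, C, D, E} — all of the relation — so {D} is a candidate key.
{E}⁺ = {A, B, C, D, E} — all of the relation — so {E} is a candidate key.
Any other superkey properly contains one of these, so there are no further candidate keys.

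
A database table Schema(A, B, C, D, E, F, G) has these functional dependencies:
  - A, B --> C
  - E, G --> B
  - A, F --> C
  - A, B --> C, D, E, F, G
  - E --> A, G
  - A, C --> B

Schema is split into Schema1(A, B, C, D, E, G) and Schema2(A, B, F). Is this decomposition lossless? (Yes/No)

Common attributes: {A, B}; their closure is {A, B, C, D, E, F, G}.
Since Schema1 ⊆ {A, B, C, D, E, F, G}, the intersection is a superkey of Schema1; the decomposition is lossless.

Yes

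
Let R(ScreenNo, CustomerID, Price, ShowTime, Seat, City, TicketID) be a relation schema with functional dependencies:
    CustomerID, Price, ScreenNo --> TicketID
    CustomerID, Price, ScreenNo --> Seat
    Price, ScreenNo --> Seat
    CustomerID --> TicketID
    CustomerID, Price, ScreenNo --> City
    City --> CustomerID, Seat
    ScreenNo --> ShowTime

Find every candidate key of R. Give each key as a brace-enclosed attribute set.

Attributes never on any right-hand side: {Price, ScreenNo} — every candidate key must contain all of them.
{City, Price, ScreenNo}⁺ = {City, CustomerID, Price, ScreenNo, Seat, ShowTime, TicketID}, which is every attribute, so {City, Price, ScreenNo} is a candidate key.
{CustomerID, Price, ScreenNo}⁺ = {City, CustomerID, Price, ScreenNo, Seat, ShowTime, TicketID}, which is every attribute, so {CustomerID, Price, ScreenNo} is a candidate key.
Any other superkey properly contains one of these, so there are no further candidate keys.

{City, Price, ScreenNo}, {CustomerID, Price, ScreenNo}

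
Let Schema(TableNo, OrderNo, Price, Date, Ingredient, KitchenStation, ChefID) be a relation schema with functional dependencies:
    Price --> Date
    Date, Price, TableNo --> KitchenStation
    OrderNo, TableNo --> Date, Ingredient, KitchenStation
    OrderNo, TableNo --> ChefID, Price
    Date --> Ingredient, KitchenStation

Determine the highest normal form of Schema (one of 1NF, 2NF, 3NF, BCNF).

2NF

Candidate key: {OrderNo, TableNo}. Prime attributes: {OrderNo, TableNo}.
Price --> Date breaks BCNF: {Price}⁺ = {Date, Ingredient, KitchenStation, Price}, so {Price} is not a superkey.
Because {Date} is non-prime and the left side of Price --> Date is not a superkey, the relation is not in 3NF.
No non-prime attribute depends on a proper subset of any candidate key, so 2NF holds.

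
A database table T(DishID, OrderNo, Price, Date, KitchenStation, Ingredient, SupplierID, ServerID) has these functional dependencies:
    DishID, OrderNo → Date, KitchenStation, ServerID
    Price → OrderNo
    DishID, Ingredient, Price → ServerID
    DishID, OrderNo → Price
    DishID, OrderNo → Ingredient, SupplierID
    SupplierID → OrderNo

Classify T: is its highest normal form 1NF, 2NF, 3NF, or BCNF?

3NF

Candidate keys: {DishID, OrderNo}, {DishID, Price}, {DishID, SupplierID}. Prime attributes: {DishID, OrderNo, Price, SupplierID}.
For Price → OrderNo we have {Price}⁺ = {OrderNo, Price}; {Price} is not a superkey, so BCNF fails.
But every attribute on its right side ({OrderNo}) is prime, and the same holds for every other non-superkey FD, so 3NF still holds.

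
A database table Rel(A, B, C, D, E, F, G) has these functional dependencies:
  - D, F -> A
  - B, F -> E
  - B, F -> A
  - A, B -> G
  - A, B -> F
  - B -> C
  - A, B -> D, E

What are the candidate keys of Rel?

No FD produces {B}, so it must be in every candidate key.
{A, B} is a candidate key since {A, B}⁺ = {A, B, C, D, E, F, G} covers every attribute.
{B, F} is a candidate key since {B, F}⁺ = {A, B, C, D, E, F, G} covers every attribute.
No proper subset of any of these is a key, and no other minimal superkey exists.

{A, B}, {B, F}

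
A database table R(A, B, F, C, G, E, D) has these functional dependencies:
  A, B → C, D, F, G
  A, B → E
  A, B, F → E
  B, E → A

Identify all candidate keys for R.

Attributes never on any right-hand side: {B} — every candidate key must contain it.
{A, B}⁺ = {A, B, C, D, E, F, G} — all of the relation — so {A, B} is a candidate key.
{B, E}⁺ = {A, B, C, D, E, F, G} — all of the relation — so {B, E} is a candidate key.
Any other superkey properly contains one of these, so there are no further candidate keys.

{A, B}, {B, E}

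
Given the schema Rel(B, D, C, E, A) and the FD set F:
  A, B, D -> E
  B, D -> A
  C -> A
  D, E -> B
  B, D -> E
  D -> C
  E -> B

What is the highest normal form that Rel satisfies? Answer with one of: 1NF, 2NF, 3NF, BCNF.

1NF

Candidate keys: {B, D}, {D, E}. Prime attributes: {B, D, E}.
C -> A breaks BCNF: {C}⁺ = {A, C}, so {C} is not a superkey.
C -> A has non-prime {A} on the right and a non-superkey on the left, so 3NF fails.
Since {D} ⊂ {B, D} and {D}⁺ ⊇ {A, C} with {A, C} non-prime, there is a partial dependency; 2NF fails.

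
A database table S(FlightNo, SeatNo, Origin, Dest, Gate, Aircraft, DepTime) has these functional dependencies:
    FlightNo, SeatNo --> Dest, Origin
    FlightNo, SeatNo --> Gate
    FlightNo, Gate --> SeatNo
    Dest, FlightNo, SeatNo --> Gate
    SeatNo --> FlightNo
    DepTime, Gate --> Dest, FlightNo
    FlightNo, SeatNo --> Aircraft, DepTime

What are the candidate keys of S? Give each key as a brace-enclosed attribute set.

{DepTime, Gate}, {FlightNo, Gate}, {SeatNo}

{SeatNo} is a candidate key since {SeatNo}⁺ = {Aircraft, DepTime, Dest, FlightNo, Gate, Origin, SeatNo} covers every attribute.
{DepTime, Gate} is a candidate key since {DepTime, Gate}⁺ = {Aircraft, DepTime, Dest, FlightNo, Gate, Origin, SeatNo} covers every attribute.
{FlightNo, Gate} is a candidate key since {FlightNo, Gate}⁺ = {Aircraft, DepTime, Dest, FlightNo, Gate, Origin, SeatNo} covers every attribute.
Any other superkey properly contains one of these, so there are no further candidate keys.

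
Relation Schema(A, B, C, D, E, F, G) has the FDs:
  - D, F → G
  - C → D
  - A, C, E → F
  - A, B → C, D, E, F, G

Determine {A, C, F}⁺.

{A, C, D, F, G}

Start with {A, C, F}.
C → D applies; add {D} → now {A, C, D, F}.
D, F → G applies; add {G} → now {A, C, D, F, G}.
No further FD applies.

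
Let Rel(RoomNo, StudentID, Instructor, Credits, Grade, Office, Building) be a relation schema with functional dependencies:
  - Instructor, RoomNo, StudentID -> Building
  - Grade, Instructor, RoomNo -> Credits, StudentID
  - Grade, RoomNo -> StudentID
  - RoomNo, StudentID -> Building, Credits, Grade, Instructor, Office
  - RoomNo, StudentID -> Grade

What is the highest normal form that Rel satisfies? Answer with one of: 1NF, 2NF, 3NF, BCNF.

BCNF

Candidate keys: {Grade, RoomNo}, {RoomNo, StudentID}. Prime attributes: {Grade, RoomNo, StudentID}.
Every FD has a superkey on the left, so the relation is in BCNF.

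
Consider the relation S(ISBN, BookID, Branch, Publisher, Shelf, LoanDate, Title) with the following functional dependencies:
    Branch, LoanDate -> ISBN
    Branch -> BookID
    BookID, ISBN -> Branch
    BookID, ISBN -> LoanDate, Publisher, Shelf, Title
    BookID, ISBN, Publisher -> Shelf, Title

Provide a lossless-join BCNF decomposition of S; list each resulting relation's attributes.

{BookID, Branch}; {Branch, ISBN, LoanDate, Publisher, Shelf, Title}

Candidate keys of the original relation: {BookID, ISBN}, {Branch, ISBN}, {Branch, LoanDate}.
Within {BookID, Branch, ISBN, LoanDate, Publisher, Shelf, Title}: {Branch}⁺ ∩ {BookID, Branch, ISBN, LoanDate, Publisher, Shelf, Title} = {BookID, Branch}, not the whole set, so Branch -> BookID violates BCNF; decompose into {BookID, Branch} and {Branch, ISBN, LoanDate, Publisher, Shelf, Title}.
{BookID, Branch} is in BCNF.
{Branch, ISBN, LoanDate, Publisher, Shelf, Title} is in BCNF.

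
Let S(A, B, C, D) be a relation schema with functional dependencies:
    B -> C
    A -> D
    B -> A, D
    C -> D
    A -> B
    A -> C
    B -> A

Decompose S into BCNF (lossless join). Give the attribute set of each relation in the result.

{A, B, C}; {C, D}

Candidate keys of the original relation: {A}, {B}.
In {A, B, C, D}, {C} is not a superkey ({C}⁺ restricted to this set is {C, D}), so split on C -> D into {C, D} and {A, B, C}.
{C, D} has no BCNF violation.
{A, B, C} has no BCNF violation.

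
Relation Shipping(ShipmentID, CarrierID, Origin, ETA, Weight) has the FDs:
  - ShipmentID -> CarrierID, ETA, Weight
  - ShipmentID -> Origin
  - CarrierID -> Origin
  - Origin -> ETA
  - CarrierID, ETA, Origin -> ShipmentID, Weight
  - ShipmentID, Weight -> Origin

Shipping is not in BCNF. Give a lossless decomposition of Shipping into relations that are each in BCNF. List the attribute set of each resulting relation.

Candidate keys of the original relation: {CarrierID}, {ShipmentID}.
{CarrierID, ETA, Origin, ShipmentID, Weight}: {Origin} determines {ETA, Origin} here but is not a superkey — split on Origin -> ETA, giving {ETA, Origin} and {CarrierID, Origin, ShipmentID, Weight}.
{ETA, Origin} has no BCNF violation.
{CarrierID, Origin, ShipmentID, Weight} has no BCNF violation.

{CarrierID, Origin, ShipmentID, Weight}; {ETA, Origin}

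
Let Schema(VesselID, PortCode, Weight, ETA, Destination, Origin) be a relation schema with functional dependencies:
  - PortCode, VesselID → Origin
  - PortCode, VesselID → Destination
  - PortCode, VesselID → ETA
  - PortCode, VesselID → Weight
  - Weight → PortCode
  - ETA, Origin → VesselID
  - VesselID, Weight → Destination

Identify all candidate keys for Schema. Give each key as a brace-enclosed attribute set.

{PortCode, VesselID}⁺ = {Destination, ETA, Origin, PortCode, VesselID, Weight}, which is every attribute, so {PortCode, VesselID} is a candidate key.
{VesselID, Weight}⁺ = {Destination, ETA, Origin, PortCode, VesselID, Weight}, which is every attribute, so {VesselID, Weight} is a candidate key.
{ETA, Origin, PortCode}⁺ = {Destination, ETA, Origin, PortCode, VesselID, Weight}, which is every attribute, so {ETA, Origin, PortCode} is a candidate key.
{ETA, Origin, Weight}⁺ = {Destination, ETA, Origin, PortCode, VesselID, Weight}, which is every attribute, so {ETA, Origin, Weight} is a candidate key.
These are minimal and exhaustive — every other superkey contains one of them.

{ETA, Origin, PortCode}, {ETA, Origin, Weight}, {PortCode, VesselID}, {VesselID, Weight}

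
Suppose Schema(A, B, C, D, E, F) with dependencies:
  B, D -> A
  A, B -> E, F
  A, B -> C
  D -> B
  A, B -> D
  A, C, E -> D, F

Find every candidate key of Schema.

{A, B}, {A, C, E}, {D}

{D} is a candidate key since {D}⁺ = {A, B, C, D, E, F} covers every attribute.
{A, B} is a candidate key since {A, B}⁺ = {A, B, C, D, E, F} covers every attribute.
{A, C, E} is a candidate key since {A, C, E}⁺ = {A, B, C, D, E, F} covers every attribute.
Any other superkey properly contains one of these, so there are no further candidate keys.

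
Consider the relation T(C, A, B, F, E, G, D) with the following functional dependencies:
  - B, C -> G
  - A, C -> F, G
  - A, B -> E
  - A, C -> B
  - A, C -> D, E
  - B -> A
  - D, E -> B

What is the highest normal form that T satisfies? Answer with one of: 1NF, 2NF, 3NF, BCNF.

3NF

Candidate keys: {A, C}, {B, C}, {C, D, E}. Prime attributes: {A, B, C, D, E}.
A, B -> E breaks BCNF: {A, B}⁺ = {A, B, E}, so {A, B} is not a superkey.
But every attribute on its right side ({E}) is prime, and the same holds for every other non-superkey FD, so 3NF still holds.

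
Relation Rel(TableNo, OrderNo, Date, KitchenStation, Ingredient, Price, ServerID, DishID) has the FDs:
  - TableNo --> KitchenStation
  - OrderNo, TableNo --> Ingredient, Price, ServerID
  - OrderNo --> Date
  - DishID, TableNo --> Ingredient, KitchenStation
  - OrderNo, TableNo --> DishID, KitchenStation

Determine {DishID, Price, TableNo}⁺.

Start with {DishID, Price, TableNo}.
TableNo --> KitchenStation applies; add {KitchenStation} → now {DishID, KitchenStation, Price, TableNo}.
DishID, TableNo --> Ingredient, KitchenStation applies; add {Ingredient} → now {DishID, Ingredient, KitchenStation, Price, TableNo}.
No further FD applies.

{DishID, Ingredient, KitchenStation, Price, TableNo}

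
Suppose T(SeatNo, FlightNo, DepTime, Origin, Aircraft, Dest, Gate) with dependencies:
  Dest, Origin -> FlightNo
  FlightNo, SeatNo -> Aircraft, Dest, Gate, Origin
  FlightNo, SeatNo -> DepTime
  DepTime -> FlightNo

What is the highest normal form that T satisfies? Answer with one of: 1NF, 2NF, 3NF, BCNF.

3NF

Candidate keys: {DepTime, SeatNo}, {Dest, Origin, SeatNo}, {FlightNo, SeatNo}. Prime attributes: {DepTime, Dest, FlightNo, Origin, SeatNo}.
Dest, Origin -> FlightNo breaks BCNF: {Dest, Origin}⁺ = {Dest, FlightNo, Origin}, so {Dest, Origin} is not a superkey.
Its right-hand attributes {FlightNo} are all prime, as are those of every other non-superkey FD — the relation is in 3NF.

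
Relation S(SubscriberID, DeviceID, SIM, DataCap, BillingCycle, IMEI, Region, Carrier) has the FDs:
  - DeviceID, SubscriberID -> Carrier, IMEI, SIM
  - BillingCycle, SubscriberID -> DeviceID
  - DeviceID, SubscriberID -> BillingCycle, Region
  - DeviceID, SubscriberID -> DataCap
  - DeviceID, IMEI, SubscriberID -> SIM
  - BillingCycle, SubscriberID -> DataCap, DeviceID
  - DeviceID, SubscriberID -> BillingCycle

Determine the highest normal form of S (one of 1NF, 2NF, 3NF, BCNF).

BCNF

Candidate keys: {BillingCycle, SubscriberID}, {DeviceID, SubscriberID}. Prime attributes: {BillingCycle, DeviceID, SubscriberID}.
The left-hand side of every FD is a superkey, so BCNF is satisfied.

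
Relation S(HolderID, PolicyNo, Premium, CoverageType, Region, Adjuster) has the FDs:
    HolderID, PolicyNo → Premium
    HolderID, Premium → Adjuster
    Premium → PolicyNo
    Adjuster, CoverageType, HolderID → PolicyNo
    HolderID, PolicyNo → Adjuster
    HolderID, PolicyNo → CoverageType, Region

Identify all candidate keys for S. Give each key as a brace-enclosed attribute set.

No FD produces {HolderID}, so it must be in every candidate key.
{HolderID, PolicyNo}⁺ = {Adjuster, CoverageType, HolderID, PolicyNo, Premium, Region}, which is every attribute, so {HolderID, PolicyNo} is a candidate key.
{HolderID, Premium}⁺ = {Adjuster, CoverageType, HolderID, PolicyNo, Premium, Region}, which is every attribute, so {HolderID, Premium} is a candidate key.
{Adjuster, CoverageType, HolderID}⁺ = {Adjuster, CoverageType, HolderID, PolicyNo, Premium, Region}, which is every attribute, so {Adjuster, CoverageType, HolderID} is a candidate key.
These are minimal and exhaustive — every other superkey contains one of them.

{Adjuster, CoverageType, HolderID}, {HolderID, PolicyNo}, {HolderID, Premium}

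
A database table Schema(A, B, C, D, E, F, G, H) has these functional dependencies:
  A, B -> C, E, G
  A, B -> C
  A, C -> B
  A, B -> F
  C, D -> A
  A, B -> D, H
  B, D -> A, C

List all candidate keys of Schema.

{A, B}⁺ = {A, B, C, D, E, F, G, H}, which is every attribute, so {A, B} is a candidate key.
{A, C}⁺ = {A, B, C, D, E, F, G, H}, which is every attribute, so {A, C} is a candidate key.
{B, D}⁺ = {A, B, C, D, E, F, G, H}, which is every attribute, so {B, D} is a candidate key.
{C, D}⁺ = {A, B, C, D, E, F, G, H}, which is every attribute, so {C, D} is a candidate key.
No proper subset of any of these is a key, and no other minimal superkey exists.

{A, B}, {A, C}, {B, D}, {C, D}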